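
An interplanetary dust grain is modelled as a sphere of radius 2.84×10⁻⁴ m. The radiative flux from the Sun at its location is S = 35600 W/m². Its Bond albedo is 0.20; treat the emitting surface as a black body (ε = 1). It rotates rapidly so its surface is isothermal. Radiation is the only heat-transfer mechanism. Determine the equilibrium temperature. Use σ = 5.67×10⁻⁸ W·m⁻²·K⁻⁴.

T ≈ 595 K

At equilibrium, absorbed power = emitted power.
Absorbing cross-section = πr² = 2.534×10⁻⁷ m²; emitting surface = 4πr² = 1.014×10⁻⁶ m² (ratio 4).
(1−a)S·A_cross = εσ·A_surf·T⁴  ⇒  T⁴ = (1−a)S/(4σ).
T⁴ = 0.800·35600/(4·5.67×10⁻⁸) = 1.256×10¹¹ K⁴.
T = (1.256×10¹¹)^(1/4).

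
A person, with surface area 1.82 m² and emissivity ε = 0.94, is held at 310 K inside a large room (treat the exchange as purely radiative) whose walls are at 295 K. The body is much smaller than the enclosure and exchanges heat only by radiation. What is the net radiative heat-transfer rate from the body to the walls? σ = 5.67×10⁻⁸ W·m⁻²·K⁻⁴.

P_net ≈ 161 W

For a small grey body in a large enclosure: P_net = εσA(T_body⁴ − T_wall⁴).
A = 1.82 m²; T_body⁴ − T_wall⁴ = 9.235×10⁹ − 7.573×10⁹ = 1.662×10⁹ K⁴.
|P_net| = 0.94·5.67×10⁻⁸·1.820·1.662×10⁹.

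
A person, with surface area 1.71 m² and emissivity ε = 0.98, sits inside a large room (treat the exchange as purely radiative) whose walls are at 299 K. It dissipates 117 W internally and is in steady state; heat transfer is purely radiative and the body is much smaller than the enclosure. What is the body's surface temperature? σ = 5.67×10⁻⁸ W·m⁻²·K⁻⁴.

For a small grey body in a large enclosure, net radiated power = εσA(T⁴ − T_w⁴).
Steady state: P = εσA(T⁴ − T_w⁴) with A = 1.71 m².
T⁴ = P/(εσA) + T_w⁴ = 117/(0.98·5.67×10⁻⁸·1.710) + (299)⁴
    = 1.231×10⁹ + 7.993×10⁹ = 9.224×10⁹ K⁴.

T ≈ 310 K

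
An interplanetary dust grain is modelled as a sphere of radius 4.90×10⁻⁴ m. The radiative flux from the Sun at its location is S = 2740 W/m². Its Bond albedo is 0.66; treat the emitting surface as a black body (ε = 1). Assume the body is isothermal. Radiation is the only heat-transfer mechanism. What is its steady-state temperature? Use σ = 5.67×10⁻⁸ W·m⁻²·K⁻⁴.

T ≈ 253 K

At equilibrium, absorbed power = emitted power.
Absorbing cross-section = πr² = 7.543×10⁻⁷ m²; emitting surface = 4πr² = 3.017×10⁻⁶ m² (ratio 4).
(1−a)S·A_cross = εσ·A_surf·T⁴  ⇒  T⁴ = (1−a)S/(4σ).
T⁴ = 0.340·2740/(4·5.67×10⁻⁸) = 4.108×10⁹ K⁴.
T = (4.108×10⁹)^(1/4).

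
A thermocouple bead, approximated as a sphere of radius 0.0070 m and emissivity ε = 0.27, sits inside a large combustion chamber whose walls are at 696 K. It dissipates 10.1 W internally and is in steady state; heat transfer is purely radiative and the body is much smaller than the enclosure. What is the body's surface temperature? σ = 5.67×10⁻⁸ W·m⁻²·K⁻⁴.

For a small grey body in a large enclosure, net radiated power = εσA(T⁴ − T_w⁴).
Steady state: P = εσA(T⁴ − T_w⁴) with A = 4πr² = 6.158×10⁻⁴ m².
T⁴ = P/(εσA) + T_w⁴ = 10.1/(0.27·5.67×10⁻⁸·6.158×10⁻⁴) + (696)⁴
    = 1.071×10¹² + 2.347×10¹¹ = 1.306×10¹² K⁴.

T ≈ 1070 K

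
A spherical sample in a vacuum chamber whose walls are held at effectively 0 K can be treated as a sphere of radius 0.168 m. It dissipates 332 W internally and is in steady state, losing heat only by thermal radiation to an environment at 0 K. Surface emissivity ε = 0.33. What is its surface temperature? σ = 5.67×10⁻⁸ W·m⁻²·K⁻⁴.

Steady state: internal power = radiated power, P = εσA T⁴.
Radiating area A = 4πr² = 0.3547 m².
T⁴ = P/(εσA) = 332/(0.33·5.67×10⁻⁸·0.3547) = 5.003×10¹⁰ K⁴.
T = (5.003×10¹⁰)^(1/4).

T ≈ 473 K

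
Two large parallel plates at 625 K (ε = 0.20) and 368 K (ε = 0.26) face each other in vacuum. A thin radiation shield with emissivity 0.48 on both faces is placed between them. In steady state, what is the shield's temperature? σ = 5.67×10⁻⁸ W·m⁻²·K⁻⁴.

T_s ≈ 529 K

In steady state the net flux on the hot side equals that on the cold side.
σ(T₁⁴−T_s⁴)/D₁ = σ(T_s⁴−T₂⁴)/D₂, with D₁ = 1/ε₁+1/ε_s−1 = 6.083, D₂ = 1/ε_s+1/ε₂−1 = 4.929.
Solve for T_s⁴: T_s⁴ = (D₂·T₁⁴ + D₁·T₂⁴)/(D₁+D₂) = 7.843×10¹⁰ K⁴.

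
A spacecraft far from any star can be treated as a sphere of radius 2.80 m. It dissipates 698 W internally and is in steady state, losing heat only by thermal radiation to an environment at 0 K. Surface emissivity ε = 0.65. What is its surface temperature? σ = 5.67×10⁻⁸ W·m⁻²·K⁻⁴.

Steady state: internal power = radiated power, P = εσA T⁴.
Radiating area A = 4πr² = 98.52 m².
T⁴ = P/(εσA) = 698/(0.65·5.67×10⁻⁸·98.52) = 1.922×10⁸ K⁴.
T = (1.922×10⁸)^(1/4).

T ≈ 118 K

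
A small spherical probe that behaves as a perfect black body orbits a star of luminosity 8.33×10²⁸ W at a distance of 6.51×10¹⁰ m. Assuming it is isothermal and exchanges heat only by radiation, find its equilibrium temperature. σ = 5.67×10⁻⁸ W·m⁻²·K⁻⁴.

T ≈ 1620 K

First find the stellar flux at distance d: S = L/(4πd²) = 8.33×10²⁸/(4π·(6.51×10¹⁰)²) = 1.564×10⁶ W/m².
For an isothermal sphere, absorbed (1−a)S·πr² = emitted σ·4πr²·T⁴, so T⁴ = (1−a)S/(4σ).
T⁴ = 1.00·1.564×10⁶/(4·5.67×10⁻⁸) = 6.897×10¹² K⁴.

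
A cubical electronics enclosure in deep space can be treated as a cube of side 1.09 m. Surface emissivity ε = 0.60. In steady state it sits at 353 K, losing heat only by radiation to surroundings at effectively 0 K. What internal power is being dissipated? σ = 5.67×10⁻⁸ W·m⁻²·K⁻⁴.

P ≈ 3770 W

Steady state: P = εσA T⁴.
A = 6L² = 7.129 m²; T⁴ = (353)⁴ = 1.553×10¹⁰ K⁴.
P = 0.60 × 5.67×10⁻⁸ × 7.129 × 1.553×10¹⁰.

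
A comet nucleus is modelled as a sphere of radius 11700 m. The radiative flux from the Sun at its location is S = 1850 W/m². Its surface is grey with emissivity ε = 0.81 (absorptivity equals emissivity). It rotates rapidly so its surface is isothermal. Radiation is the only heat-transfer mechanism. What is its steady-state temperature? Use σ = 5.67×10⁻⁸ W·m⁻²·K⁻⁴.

T ≈ 301 K

At equilibrium, absorbed power = emitted power.
Absorbing cross-section = πr² = 4.301×10⁸ m²; emitting surface = 4πr² = 1.720×10⁹ m² (ratio 4).
εS·A_cross = εσ·A_surf·T⁴  ⇒  T⁴ = S/(4σ)   (ε cancels).
T⁴ = 1850/(4·5.67×10⁻⁸) = 8.157×10⁹ K⁴.
T = (8.157×10⁹)^(1/4).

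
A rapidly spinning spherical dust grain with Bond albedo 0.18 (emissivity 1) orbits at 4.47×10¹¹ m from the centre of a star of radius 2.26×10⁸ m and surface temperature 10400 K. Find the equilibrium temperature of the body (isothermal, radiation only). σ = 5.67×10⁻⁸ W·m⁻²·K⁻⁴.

The star's surface emits σT_*⁴; at distance d the flux is S = σT_*⁴(R_*/d)².
S = 5.67×10⁻⁸·(10400)⁴·(2.26×10⁸/4.47×10¹¹)² = 169.6 W/m².
For an isothermal sphere T⁴ = (1−a)S/(4σ) = 6.130×10⁸ K⁴.

T ≈ 157 K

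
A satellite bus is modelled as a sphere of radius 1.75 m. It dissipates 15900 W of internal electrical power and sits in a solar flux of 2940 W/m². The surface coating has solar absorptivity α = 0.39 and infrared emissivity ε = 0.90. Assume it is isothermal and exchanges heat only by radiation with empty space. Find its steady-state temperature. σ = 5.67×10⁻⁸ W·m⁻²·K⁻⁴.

T ≈ 342 K

At steady state, absorbed solar power + internal power = radiated power.
Absorbed: α·S·A_cross = 0.39·2940·9.621 = 11030 W (cross-section πr²).
Total input = 11030 + 15900 = 26930 W.
Radiated: εσ·A_surf·T⁴ with A_surf = 4πr² = 38.48 m².
T⁴ = 26930/(0.90·5.67×10⁻⁸·38.48) = 1.371×10¹⁰ K⁴.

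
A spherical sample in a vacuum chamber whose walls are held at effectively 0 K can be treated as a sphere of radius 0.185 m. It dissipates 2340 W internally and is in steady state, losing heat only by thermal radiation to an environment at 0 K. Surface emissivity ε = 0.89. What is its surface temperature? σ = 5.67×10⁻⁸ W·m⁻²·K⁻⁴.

Steady state: internal power = radiated power, P = εσA T⁴.
Radiating area A = 4πr² = 0.4301 m².
T⁴ = P/(εσA) = 2340/(0.89·5.67×10⁻⁸·0.4301) = 1.078×10¹¹ K⁴.
T = (1.078×10¹¹)^(1/4).

T ≈ 573 K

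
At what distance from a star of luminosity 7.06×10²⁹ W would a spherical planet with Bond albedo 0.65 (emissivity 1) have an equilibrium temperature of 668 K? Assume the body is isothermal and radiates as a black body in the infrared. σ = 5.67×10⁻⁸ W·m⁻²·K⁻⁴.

For an isothermal black-emitting sphere, (1−a)S·πr² = σ·4πr²·T⁴ ⇒ S = 4σT⁴/(1−a).
S = 4·5.67×10⁻⁸·(668)⁴/0.350 = 1.290×10⁵ W/m².
Flux falls as S = L/(4πd²), so d = √(L/(4πS)) = √(7.06×10²⁹/(4π·1.290×10⁵)).

d ≈ 6.60×10¹¹ m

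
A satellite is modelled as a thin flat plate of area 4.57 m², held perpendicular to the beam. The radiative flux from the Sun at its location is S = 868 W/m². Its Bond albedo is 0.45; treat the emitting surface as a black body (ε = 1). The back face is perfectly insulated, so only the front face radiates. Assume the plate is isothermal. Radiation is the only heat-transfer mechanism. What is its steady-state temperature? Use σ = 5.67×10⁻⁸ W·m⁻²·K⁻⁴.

T ≈ 303 K

At equilibrium, absorbed power = emitted power.
Absorbing cross-section = A = 4.570 m²; emitting surface = A = 4.570 m² (ratio 1).
(1−a)S·A_cross = εσ·A_surf·T⁴  ⇒  T⁴ = (1−a)S/(1σ).
T⁴ = 0.550·868/(1·5.67×10⁻⁸) = 8.420×10⁹ K⁴.
T = (8.420×10⁹)^(1/4).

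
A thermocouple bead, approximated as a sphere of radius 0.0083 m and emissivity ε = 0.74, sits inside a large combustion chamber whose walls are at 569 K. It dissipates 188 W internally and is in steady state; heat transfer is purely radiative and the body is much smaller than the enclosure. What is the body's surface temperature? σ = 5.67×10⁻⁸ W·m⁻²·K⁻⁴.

For a small grey body in a large enclosure, net radiated power = εσA(T⁴ − T_w⁴).
Steady state: P = εσA(T⁴ − T_w⁴) with A = 4πr² = 8.657×10⁻⁴ m².
T⁴ = P/(εσA) + T_w⁴ = 188/(0.74·5.67×10⁻⁸·8.657×10⁻⁴) + (569)⁴
    = 5.176×10¹² + 1.048×10¹¹ = 5.281×10¹² K⁴.

T ≈ 1520 K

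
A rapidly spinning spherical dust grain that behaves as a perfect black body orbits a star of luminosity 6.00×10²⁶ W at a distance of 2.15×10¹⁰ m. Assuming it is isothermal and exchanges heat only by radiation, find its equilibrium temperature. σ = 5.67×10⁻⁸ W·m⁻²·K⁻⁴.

First find the stellar flux at distance d: S = L/(4πd²) = 6.00×10²⁶/(4π·(2.15×10¹⁰)²) = 1.033×10⁵ W/m².
For an isothermal sphere, absorbed (1−a)S·πr² = emitted σ·4πr²·T⁴, so T⁴ = (1−a)S/(4σ).
T⁴ = 1.00·1.033×10⁵/(4·5.67×10⁻⁸) = 4.554×10¹¹ K⁴.

T ≈ 821 K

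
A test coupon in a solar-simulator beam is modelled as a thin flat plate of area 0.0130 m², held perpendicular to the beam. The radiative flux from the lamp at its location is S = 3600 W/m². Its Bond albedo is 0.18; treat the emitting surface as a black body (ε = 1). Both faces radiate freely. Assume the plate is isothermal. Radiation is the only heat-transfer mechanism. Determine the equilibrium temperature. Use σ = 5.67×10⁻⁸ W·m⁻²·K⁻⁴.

T ≈ 402 K

At equilibrium, absorbed power = emitted power.
Absorbing cross-section = A = 0.01300 m²; emitting surface = 2A = 0.02600 m² (ratio 2).
(1−a)S·A_cross = εσ·A_surf·T⁴  ⇒  T⁴ = (1−a)S/(2σ).
T⁴ = 0.820·3600/(2·5.67×10⁻⁸) = 2.603×10¹⁰ K⁴.
T = (2.603×10¹⁰)^(1/4).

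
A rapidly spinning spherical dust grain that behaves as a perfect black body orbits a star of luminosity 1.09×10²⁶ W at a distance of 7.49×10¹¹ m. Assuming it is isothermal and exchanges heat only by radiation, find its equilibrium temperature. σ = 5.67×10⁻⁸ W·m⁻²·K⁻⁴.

T ≈ 90.9 K

First find the stellar flux at distance d: S = L/(4πd²) = 1.09×10²⁶/(4π·(7.49×10¹¹)²) = 15.46 W/m².
For an isothermal sphere, absorbed (1−a)S·πr² = emitted σ·4πr²·T⁴, so T⁴ = (1−a)S/(4σ).
T⁴ = 1.00·15.46/(4·5.67×10⁻⁸) = 6.817×10⁷ K⁴.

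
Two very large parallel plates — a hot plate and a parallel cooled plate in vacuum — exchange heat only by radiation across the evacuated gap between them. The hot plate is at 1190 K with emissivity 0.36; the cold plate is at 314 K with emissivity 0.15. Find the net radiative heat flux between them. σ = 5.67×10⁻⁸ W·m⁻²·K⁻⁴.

q ≈ 13400 W/m²

For two infinite grey parallel plates, q = σ(T₁⁴ − T₂⁴)/(1/ε₁ + 1/ε₂ − 1).
T₁⁴ − T₂⁴ = 2.005×10¹² − 9.721×10⁹ = 1.996×10¹² K⁴.
1/ε₁ + 1/ε₂ − 1 = 2.778 + 6.667 − 1 = 8.444.
q = 5.67×10⁻⁸ × 1.996×10¹² / 8.444.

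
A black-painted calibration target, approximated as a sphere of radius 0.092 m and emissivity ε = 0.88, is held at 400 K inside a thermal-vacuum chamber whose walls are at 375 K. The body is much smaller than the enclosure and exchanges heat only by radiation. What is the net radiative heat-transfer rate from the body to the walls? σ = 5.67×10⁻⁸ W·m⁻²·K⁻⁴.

P_net ≈ 30.9 W

For a small grey body in a large enclosure: P_net = εσA(T_body⁴ − T_wall⁴).
A = 4πr² = 0.1064 m²; T_body⁴ − T_wall⁴ = 2.560×10¹⁰ − 1.978×10¹⁰ = 5.825×10⁹ K⁴.
|P_net| = 0.88·5.67×10⁻⁸·0.1064·5.825×10⁹.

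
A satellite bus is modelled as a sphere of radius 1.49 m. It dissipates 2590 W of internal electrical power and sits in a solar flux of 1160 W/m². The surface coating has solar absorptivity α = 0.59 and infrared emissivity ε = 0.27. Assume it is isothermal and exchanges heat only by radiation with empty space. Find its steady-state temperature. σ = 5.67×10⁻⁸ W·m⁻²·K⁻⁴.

T ≈ 362 K

At steady state, absorbed solar power + internal power = radiated power.
Absorbed: α·S·A_cross = 0.59·1160·6.975 = 4773 W (cross-section πr²).
Total input = 4773 + 2590 = 7363 W.
Radiated: εσ·A_surf·T⁴ with A_surf = 4πr² = 27.90 m².
T⁴ = 7363/(0.27·5.67×10⁻⁸·27.90) = 1.724×10¹⁰ K⁴.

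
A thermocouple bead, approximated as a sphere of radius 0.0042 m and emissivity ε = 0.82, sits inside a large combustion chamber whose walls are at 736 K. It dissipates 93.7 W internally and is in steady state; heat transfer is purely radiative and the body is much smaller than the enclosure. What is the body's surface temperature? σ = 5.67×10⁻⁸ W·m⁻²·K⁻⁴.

For a small grey body in a large enclosure, net radiated power = εσA(T⁴ − T_w⁴).
Steady state: P = εσA(T⁴ − T_w⁴) with A = 4πr² = 2.217×10⁻⁴ m².
T⁴ = P/(εσA) + T_w⁴ = 93.7/(0.82·5.67×10⁻⁸·2.217×10⁻⁴) + (736)⁴
    = 9.091×10¹² + 2.934×10¹¹ = 9.385×10¹² K⁴.

T ≈ 1750 K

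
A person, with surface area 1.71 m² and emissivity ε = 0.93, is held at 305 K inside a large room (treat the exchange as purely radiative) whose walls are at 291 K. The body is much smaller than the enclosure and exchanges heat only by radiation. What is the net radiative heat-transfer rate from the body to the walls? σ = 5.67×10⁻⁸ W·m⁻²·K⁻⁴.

P_net ≈ 134 W

For a small grey body in a large enclosure: P_net = εσA(T_body⁴ − T_wall⁴).
A = 1.71 m²; T_body⁴ − T_wall⁴ = 8.654×10⁹ − 7.171×10⁹ = 1.483×10⁹ K⁴.
|P_net| = 0.93·5.67×10⁻⁸·1.710·1.483×10⁹.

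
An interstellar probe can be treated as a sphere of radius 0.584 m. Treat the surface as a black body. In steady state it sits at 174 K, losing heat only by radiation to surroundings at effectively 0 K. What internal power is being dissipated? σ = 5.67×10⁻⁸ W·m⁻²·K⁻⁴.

P ≈ 223 W

Steady state: P = εσA T⁴.
A = 4πr² = 4.286 m²; T⁴ = (174)⁴ = 9.166×10⁸ K⁴.
P = 1.0 × 5.67×10⁻⁸ × 4.286 × 9.166×10⁸.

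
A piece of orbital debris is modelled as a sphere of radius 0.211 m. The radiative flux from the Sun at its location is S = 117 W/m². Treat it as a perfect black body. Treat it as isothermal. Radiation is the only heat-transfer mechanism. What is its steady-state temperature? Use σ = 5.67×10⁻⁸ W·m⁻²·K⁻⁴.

At equilibrium, absorbed power = emitted power.
Absorbing cross-section = πr² = 0.1399 m²; emitting surface = 4πr² = 0.5595 m² (ratio 4).
S·A_cross = εσ·A_surf·T⁴  ⇒  T⁴ = S/(4σ).
T⁴ = 1.00·117/(4·5.67×10⁻⁸) = 5.159×10⁸ K⁴.
T = (5.159×10⁸)^(1/4).

T ≈ 151 K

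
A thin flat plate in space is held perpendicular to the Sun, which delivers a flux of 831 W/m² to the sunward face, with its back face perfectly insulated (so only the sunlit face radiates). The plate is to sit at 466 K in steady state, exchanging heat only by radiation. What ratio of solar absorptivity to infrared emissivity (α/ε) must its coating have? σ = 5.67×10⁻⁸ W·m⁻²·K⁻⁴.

Balance: αS·A = εσ·1A·T⁴ ⇒ α/ε = σT⁴/S.
α/ε = 5.67×10⁻⁸·(466)⁴/831 = 5.67×10⁻⁸·4.716×10¹⁰/831.

α/ε ≈ 3.22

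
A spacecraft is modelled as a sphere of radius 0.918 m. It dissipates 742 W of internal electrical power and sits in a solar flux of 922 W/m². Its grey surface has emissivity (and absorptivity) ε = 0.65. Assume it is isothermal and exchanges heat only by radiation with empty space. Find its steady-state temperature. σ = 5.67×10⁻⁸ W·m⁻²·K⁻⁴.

At steady state, absorbed solar power + internal power = radiated power.
Absorbed: α·S·A_cross = 0.65·922·2.647 = 1587 W (cross-section πr²).
Total input = 1587 + 742 = 2329 W.
Radiated: εσ·A_surf·T⁴ with A_surf = 4πr² = 10.59 m².
T⁴ = 2329/(0.65·5.67×10⁻⁸·10.59) = 5.966×10⁹ K⁴.

T ≈ 278 K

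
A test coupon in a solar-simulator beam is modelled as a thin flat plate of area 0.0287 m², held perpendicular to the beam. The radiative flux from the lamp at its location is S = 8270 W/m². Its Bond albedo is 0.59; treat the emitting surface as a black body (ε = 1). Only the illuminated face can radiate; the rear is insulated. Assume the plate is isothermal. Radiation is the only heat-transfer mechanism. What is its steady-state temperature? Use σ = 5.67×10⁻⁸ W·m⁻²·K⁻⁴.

T ≈ 495 K

At equilibrium, absorbed power = emitted power.
Absorbing cross-section = A = 0.02870 m²; emitting surface = A = 0.02870 m² (ratio 1).
(1−a)S·A_cross = εσ·A_surf·T⁴  ⇒  T⁴ = (1−a)S/(1σ).
T⁴ = 0.410·8270/(1·5.67×10⁻⁸) = 5.980×10¹⁰ K⁴.
T = (5.980×10¹⁰)^(1/4).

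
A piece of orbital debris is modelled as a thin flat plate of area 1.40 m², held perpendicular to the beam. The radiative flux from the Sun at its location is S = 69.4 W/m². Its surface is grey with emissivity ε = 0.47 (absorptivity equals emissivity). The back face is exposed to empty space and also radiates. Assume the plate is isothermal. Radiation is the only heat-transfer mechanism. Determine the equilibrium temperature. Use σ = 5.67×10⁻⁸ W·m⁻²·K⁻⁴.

T ≈ 157 K

At equilibrium, absorbed power = emitted power.
Absorbing cross-section = A = 1.400 m²; emitting surface = 2A = 2.800 m² (ratio 2).
εS·A_cross = εσ·A_surf·T⁴  ⇒  T⁴ = S/(2σ)   (ε cancels).
T⁴ = 69.4/(2·5.67×10⁻⁸) = 6.120×10⁸ K⁴.
T = (6.120×10⁸)^(1/4).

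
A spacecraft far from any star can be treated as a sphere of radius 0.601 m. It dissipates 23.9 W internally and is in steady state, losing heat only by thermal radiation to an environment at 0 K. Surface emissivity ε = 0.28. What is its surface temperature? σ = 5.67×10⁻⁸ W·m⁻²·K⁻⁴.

T ≈ 135 K

Steady state: internal power = radiated power, P = εσA T⁴.
Radiating area A = 4πr² = 4.539 m².
T⁴ = P/(εσA) = 23.9/(0.28·5.67×10⁻⁸·4.539) = 3.317×10⁸ K⁴.
T = (3.317×10⁸)^(1/4).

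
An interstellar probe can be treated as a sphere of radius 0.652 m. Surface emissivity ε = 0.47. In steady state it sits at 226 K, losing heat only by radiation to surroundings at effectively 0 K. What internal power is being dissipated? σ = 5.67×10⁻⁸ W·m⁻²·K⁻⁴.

P ≈ 371 W

Steady state: P = εσA T⁴.
A = 4πr² = 5.342 m²; T⁴ = (226)⁴ = 2.609×10⁹ K⁴.
P = 0.47 × 5.67×10⁻⁸ × 5.342 × 2.609×10⁹.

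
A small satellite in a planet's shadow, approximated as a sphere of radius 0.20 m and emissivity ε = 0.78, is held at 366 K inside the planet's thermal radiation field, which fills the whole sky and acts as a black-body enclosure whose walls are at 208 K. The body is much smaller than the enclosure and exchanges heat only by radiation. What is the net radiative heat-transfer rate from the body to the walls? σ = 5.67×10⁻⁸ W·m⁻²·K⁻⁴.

P_net ≈ 357 W

For a small grey body in a large enclosure: P_net = εσA(T_body⁴ − T_wall⁴).
A = 4πr² = 0.5027 m²; T_body⁴ − T_wall⁴ = 1.794×10¹⁰ − 1.872×10⁹ = 1.607×10¹⁰ K⁴.
|P_net| = 0.78·5.67×10⁻⁸·0.5027·1.607×10¹⁰.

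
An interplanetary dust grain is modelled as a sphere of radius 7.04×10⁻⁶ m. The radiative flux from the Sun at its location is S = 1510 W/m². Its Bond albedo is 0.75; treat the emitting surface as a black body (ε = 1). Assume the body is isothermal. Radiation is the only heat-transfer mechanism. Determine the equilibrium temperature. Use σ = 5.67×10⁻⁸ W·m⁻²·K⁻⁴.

T ≈ 202 K

At equilibrium, absorbed power = emitted power.
Absorbing cross-section = πr² = 1.557×10⁻¹⁰ m²; emitting surface = 4πr² = 6.228×10⁻¹⁰ m² (ratio 4).
(1−a)S·A_cross = εσ·A_surf·T⁴  ⇒  T⁴ = (1−a)S/(4σ).
T⁴ = 0.250·1510/(4·5.67×10⁻⁸) = 1.664×10⁹ K⁴.
T = (1.664×10⁹)^(1/4).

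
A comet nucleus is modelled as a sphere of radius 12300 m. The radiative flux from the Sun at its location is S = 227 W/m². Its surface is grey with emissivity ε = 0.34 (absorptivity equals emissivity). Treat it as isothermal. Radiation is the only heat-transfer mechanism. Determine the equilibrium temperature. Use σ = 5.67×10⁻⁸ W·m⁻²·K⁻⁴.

T ≈ 178 K

At equilibrium, absorbed power = emitted power.
Absorbing cross-section = πr² = 4.753×10⁸ m²; emitting surface = 4πr² = 1.901×10⁹ m² (ratio 4).
εS·A_cross = εσ·A_surf·T⁴  ⇒  T⁴ = S/(4σ)   (ε cancels).
T⁴ = 227/(4·5.67×10⁻⁸) = 1.001×10⁹ K⁴.
T = (1.001×10⁹)^(1/4).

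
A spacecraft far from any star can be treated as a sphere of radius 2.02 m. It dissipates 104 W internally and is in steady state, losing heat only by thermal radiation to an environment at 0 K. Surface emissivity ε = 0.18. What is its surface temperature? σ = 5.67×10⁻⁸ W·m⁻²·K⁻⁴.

Steady state: internal power = radiated power, P = εσA T⁴.
Radiating area A = 4πr² = 51.28 m².
T⁴ = P/(εσA) = 104/(0.18·5.67×10⁻⁸·51.28) = 1.987×10⁸ K⁴.
T = (1.987×10⁸)^(1/4).

T ≈ 119 K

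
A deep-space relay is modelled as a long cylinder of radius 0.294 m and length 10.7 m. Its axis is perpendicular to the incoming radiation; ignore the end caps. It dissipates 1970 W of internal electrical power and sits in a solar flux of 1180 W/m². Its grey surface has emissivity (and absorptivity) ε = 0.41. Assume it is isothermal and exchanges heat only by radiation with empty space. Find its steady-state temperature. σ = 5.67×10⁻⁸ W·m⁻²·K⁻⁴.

At steady state, absorbed solar power + internal power = radiated power.
Absorbed: α·S·A_cross = 0.41·1180·6.292 = 3044 W (cross-section 2rL).
Total input = 3044 + 1970 = 5014 W.
Radiated: εσ·A_surf·T⁴ with A_surf = 2πrL = 19.77 m².
T⁴ = 5014/(0.41·5.67×10⁻⁸·19.77) = 1.091×10¹⁰ K⁴.

T ≈ 323 K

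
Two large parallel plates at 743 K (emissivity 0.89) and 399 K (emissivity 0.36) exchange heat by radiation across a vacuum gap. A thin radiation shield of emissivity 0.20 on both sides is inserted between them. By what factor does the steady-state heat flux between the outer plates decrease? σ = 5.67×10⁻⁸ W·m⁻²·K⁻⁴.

factor ≈ 4.10

Without shield: q₀ = σΔ(T⁴)/(1/ε₁+1/ε₂−1) with denominator 2.901.
With shield the two gaps are in series; the resistances add: (1/ε₁+1/ε_s−1)+(1/ε_s+1/ε₂−1) = 5.124+6.778 = 11.90.
Heat-flux ratio q₀/q = 11.90/2.901.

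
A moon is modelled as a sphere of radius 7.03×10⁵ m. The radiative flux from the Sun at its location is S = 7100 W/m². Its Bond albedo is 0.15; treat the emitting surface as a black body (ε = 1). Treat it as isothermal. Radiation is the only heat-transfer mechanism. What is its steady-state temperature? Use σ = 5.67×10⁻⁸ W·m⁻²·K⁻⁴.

At equilibrium, absorbed power = emitted power.
Absorbing cross-section = πr² = 1.553×10¹² m²; emitting surface = 4πr² = 6.210×10¹² m² (ratio 4).
(1−a)S·A_cross = εσ·A_surf·T⁴  ⇒  T⁴ = (1−a)S/(4σ).
T⁴ = 0.850·7100/(4·5.67×10⁻⁸) = 2.661×10¹⁰ K⁴.
T = (2.661×10¹⁰)^(1/4).

T ≈ 404 K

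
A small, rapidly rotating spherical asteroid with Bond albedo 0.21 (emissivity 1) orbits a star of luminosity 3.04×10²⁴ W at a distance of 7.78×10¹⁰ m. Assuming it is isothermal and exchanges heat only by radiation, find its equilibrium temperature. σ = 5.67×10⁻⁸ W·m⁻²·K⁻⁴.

T ≈ 109 K

First find the stellar flux at distance d: S = L/(4πd²) = 3.04×10²⁴/(4π·(7.78×10¹⁰)²) = 39.97 W/m².
For an isothermal sphere, absorbed (1−a)S·πr² = emitted σ·4πr²·T⁴, so T⁴ = (1−a)S/(4σ).
T⁴ = 0.790·39.97/(4·5.67×10⁻⁸) = 1.392×10⁸ K⁴.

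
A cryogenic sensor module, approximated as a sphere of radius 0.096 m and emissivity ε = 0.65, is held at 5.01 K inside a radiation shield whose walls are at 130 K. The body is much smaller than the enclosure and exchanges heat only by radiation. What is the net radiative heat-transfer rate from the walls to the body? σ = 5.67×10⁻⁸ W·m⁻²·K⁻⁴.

P_net ≈ 1.22 W

For a small grey body in a large enclosure: P_net = εσA(T_body⁴ − T_wall⁴).
A = 4πr² = 0.1158 m²; T_body⁴ − T_wall⁴ = 630.0 − 2.856×10⁸ = -2.856×10⁸ K⁴.
|P_net| = 0.65·5.67×10⁻⁸·0.1158·2.856×10⁸.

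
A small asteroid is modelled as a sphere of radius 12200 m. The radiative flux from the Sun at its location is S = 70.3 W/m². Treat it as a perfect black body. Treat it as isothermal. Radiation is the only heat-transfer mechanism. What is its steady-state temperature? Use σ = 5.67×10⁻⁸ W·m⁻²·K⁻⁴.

At equilibrium, absorbed power = emitted power.
Absorbing cross-section = πr² = 4.676×10⁸ m²; emitting surface = 4πr² = 1.870×10⁹ m² (ratio 4).
S·A_cross = εσ·A_surf·T⁴  ⇒  T⁴ = S/(4σ).
T⁴ = 1.00·70.3/(4·5.67×10⁻⁸) = 3.100×10⁸ K⁴.
T = (3.100×10⁸)^(1/4).

T ≈ 133 K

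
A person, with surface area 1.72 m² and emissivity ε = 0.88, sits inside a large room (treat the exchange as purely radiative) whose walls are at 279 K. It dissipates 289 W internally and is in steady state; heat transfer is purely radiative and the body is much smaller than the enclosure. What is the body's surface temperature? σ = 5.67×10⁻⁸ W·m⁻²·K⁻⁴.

For a small grey body in a large enclosure, net radiated power = εσA(T⁴ − T_w⁴).
Steady state: P = εσA(T⁴ − T_w⁴) with A = 1.72 m².
T⁴ = P/(εσA) + T_w⁴ = 289/(0.88·5.67×10⁻⁸·1.720) + (279)⁴
    = 3.367×10⁹ + 6.059×10⁹ = 9.427×10⁹ K⁴.

T ≈ 312 K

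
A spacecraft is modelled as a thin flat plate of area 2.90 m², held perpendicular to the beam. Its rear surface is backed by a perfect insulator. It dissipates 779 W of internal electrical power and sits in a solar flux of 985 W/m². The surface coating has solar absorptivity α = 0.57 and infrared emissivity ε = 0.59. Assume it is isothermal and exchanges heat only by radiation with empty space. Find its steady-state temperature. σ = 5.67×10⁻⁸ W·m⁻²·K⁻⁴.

T ≈ 397 K

At steady state, absorbed solar power + internal power = radiated power.
Absorbed: α·S·A_cross = 0.57·985·2.900 = 1628 W (cross-section A).
Total input = 1628 + 779 = 2407 W.
Radiated: εσ·A_surf·T⁴ with A_surf = A = 2.900 m².
T⁴ = 2407/(0.59·5.67×10⁻⁸·2.900) = 2.481×10¹⁰ K⁴.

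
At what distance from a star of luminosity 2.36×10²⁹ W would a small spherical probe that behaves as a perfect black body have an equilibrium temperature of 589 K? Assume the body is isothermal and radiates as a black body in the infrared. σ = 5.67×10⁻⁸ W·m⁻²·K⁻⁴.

d ≈ 8.29×10¹¹ m

For an isothermal black-emitting sphere, (1−a)S·πr² = σ·4πr²·T⁴ ⇒ S = 4σT⁴/(1−a).
S = 4·5.67×10⁻⁸·(589)⁴/1.00 = 27300 W/m².
Flux falls as S = L/(4πd²), so d = √(L/(4πS)) = √(2.36×10²⁹/(4π·27300)).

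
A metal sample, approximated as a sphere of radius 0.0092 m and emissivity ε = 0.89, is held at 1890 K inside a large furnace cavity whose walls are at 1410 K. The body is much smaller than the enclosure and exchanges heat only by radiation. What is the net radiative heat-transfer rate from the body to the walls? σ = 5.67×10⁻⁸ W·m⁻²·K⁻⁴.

For a small grey body in a large enclosure: P_net = εσA(T_body⁴ − T_wall⁴).
A = 4πr² = 0.001064 m²; T_body⁴ − T_wall⁴ = 1.276×10¹³ − 3.953×10¹² = 8.807×10¹² K⁴.
|P_net| = 0.89·5.67×10⁻⁸·0.001064·8.807×10¹².

P_net ≈ 473 W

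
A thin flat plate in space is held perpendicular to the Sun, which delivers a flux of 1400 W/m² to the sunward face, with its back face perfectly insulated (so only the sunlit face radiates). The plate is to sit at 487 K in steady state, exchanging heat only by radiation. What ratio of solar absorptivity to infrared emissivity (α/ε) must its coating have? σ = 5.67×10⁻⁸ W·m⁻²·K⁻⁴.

α/ε ≈ 2.28

Balance: αS·A = εσ·1A·T⁴ ⇒ α/ε = σT⁴/S.
α/ε = 5.67×10⁻⁸·(487)⁴/1400 = 5.67×10⁻⁸·5.625×10¹⁰/1400.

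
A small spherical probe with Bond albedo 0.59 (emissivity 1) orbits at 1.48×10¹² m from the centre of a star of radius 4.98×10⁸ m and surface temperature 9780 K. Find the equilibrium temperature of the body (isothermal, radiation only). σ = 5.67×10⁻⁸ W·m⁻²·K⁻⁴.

T ≈ 102 K

The star's surface emits σT_*⁴; at distance d the flux is S = σT_*⁴(R_*/d)².
S = 5.67×10⁻⁸·(9780)⁴·(4.98×10⁸/1.48×10¹²)² = 58.73 W/m².
For an isothermal sphere T⁴ = (1−a)S/(4σ) = 1.062×10⁸ K⁴.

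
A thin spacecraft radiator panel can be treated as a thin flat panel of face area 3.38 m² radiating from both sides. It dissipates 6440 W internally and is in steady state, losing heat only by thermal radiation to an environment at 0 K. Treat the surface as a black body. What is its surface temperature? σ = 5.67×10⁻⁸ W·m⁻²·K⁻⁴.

Steady state: internal power = radiated power, P = εσA T⁴.
Radiating area A = 2·3.38 = 6.760 m².
T⁴ = P/(εσA) = 6440/(1.0·5.67×10⁻⁸·6.760) = 1.680×10¹⁰ K⁴.
T = (1.680×10¹⁰)^(1/4).

T ≈ 360 K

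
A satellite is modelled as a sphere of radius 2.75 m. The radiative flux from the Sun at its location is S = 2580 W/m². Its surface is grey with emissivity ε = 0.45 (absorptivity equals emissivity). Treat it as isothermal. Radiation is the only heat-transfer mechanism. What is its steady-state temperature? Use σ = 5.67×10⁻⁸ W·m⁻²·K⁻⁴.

T ≈ 327 K

At equilibrium, absorbed power = emitted power.
Absorbing cross-section = πr² = 23.76 m²; emitting surface = 4πr² = 95.03 m² (ratio 4).
εS·A_cross = εσ·A_surf·T⁴  ⇒  T⁴ = S/(4σ)   (ε cancels).
T⁴ = 2580/(4·5.67×10⁻⁸) = 1.138×10¹⁰ K⁴.
T = (1.138×10¹⁰)^(1/4).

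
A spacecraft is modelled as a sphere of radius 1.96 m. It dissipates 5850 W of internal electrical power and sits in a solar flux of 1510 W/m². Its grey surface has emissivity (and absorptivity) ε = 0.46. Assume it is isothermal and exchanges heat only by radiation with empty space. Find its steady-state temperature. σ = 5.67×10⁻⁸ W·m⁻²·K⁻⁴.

At steady state, absorbed solar power + internal power = radiated power.
Absorbed: α·S·A_cross = 0.46·1510·12.07 = 8383 W (cross-section πr²).
Total input = 8383 + 5850 = 14230 W.
Radiated: εσ·A_surf·T⁴ with A_surf = 4πr² = 48.27 m².
T⁴ = 14230/(0.46·5.67×10⁻⁸·48.27) = 1.130×10¹⁰ K⁴.

T ≈ 326 K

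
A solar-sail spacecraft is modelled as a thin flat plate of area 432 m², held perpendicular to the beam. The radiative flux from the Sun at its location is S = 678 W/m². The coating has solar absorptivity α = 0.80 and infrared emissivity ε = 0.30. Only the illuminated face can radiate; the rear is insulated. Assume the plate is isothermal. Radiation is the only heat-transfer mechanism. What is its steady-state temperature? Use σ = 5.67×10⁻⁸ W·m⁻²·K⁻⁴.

At equilibrium, absorbed power = emitted power.
Absorbing cross-section = A = 432.0 m²; emitting surface = A = 432.0 m² (ratio 1).
αS·A_cross = εσ·A_surf·T⁴  ⇒  T⁴ = αS/(ε·1σ).
T⁴ = 0.800·678/(0.30·1·5.67×10⁻⁸) = 3.189×10¹⁰ K⁴.
T = (3.189×10¹⁰)^(1/4).

T ≈ 423 K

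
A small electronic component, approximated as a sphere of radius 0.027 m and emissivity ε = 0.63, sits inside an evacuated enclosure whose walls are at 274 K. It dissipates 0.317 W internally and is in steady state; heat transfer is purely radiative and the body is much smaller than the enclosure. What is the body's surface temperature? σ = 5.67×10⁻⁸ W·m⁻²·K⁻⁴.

For a small grey body in a large enclosure, net radiated power = εσA(T⁴ − T_w⁴).
Steady state: P = εσA(T⁴ − T_w⁴) with A = 4πr² = 0.009161 m².
T⁴ = P/(εσA) + T_w⁴ = 0.317/(0.63·5.67×10⁻⁸·0.009161) + (274)⁴
    = 9.687×10⁸ + 5.636×10⁹ = 6.605×10⁹ K⁴.

T ≈ 285 K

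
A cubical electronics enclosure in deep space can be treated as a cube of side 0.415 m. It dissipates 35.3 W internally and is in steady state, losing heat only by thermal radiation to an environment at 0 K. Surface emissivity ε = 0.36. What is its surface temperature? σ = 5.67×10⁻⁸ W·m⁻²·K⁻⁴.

T ≈ 202 K

Steady state: internal power = radiated power, P = εσA T⁴.
Radiating area A = 6L² = 1.033 m².
T⁴ = P/(εσA) = 35.3/(0.36·5.67×10⁻⁸·1.033) = 1.674×10⁹ K⁴.
T = (1.674×10⁹)^(1/4).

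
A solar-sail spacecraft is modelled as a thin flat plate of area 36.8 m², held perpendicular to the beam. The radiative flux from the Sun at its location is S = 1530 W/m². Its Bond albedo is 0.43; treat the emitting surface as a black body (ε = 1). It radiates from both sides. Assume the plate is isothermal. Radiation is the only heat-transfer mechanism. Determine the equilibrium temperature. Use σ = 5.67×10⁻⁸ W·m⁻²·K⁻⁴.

At equilibrium, absorbed power = emitted power.
Absorbing cross-section = A = 36.80 m²; emitting surface = 2A = 73.60 m² (ratio 2).
(1−a)S·A_cross = εσ·A_surf·T⁴  ⇒  T⁴ = (1−a)S/(2σ).
T⁴ = 0.570·1530/(2·5.67×10⁻⁸) = 7.690×10⁹ K⁴.
T = (7.690×10⁹)^(1/4).

T ≈ 296 K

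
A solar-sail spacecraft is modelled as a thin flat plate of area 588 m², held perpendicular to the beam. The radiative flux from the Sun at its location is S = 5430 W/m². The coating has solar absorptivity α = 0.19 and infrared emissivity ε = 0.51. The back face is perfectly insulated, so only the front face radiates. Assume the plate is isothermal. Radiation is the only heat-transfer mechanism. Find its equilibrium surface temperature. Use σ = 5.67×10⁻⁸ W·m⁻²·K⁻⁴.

T ≈ 435 K

At equilibrium, absorbed power = emitted power.
Absorbing cross-section = A = 588.0 m²; emitting surface = A = 588.0 m² (ratio 1).
αS·A_cross = εσ·A_surf·T⁴  ⇒  T⁴ = αS/(ε·1σ).
T⁴ = 0.190·5430/(0.51·1·5.67×10⁻⁸) = 3.568×10¹⁰ K⁴.
T = (3.568×10¹⁰)^(1/4).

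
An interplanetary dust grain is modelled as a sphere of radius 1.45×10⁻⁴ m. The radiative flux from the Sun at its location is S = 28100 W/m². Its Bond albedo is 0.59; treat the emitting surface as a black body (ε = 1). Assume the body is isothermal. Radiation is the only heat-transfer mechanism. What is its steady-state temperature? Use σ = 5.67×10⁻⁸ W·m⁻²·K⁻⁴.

T ≈ 475 K

At equilibrium, absorbed power = emitted power.
Absorbing cross-section = πr² = 6.605×10⁻⁸ m²; emitting surface = 4πr² = 2.642×10⁻⁷ m² (ratio 4).
(1−a)S·A_cross = εσ·A_surf·T⁴  ⇒  T⁴ = (1−a)S/(4σ).
T⁴ = 0.410·28100/(4·5.67×10⁻⁸) = 5.080×10¹⁰ K⁴.
T = (5.080×10¹⁰)^(1/4).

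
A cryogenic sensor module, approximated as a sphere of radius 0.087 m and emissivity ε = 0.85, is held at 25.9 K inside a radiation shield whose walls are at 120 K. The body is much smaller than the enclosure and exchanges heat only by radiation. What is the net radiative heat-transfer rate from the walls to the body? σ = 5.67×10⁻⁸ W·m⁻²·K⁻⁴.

P_net ≈ 0.948 W

For a small grey body in a large enclosure: P_net = εσA(T_body⁴ − T_wall⁴).
A = 4πr² = 0.09511 m²; T_body⁴ − T_wall⁴ = 4.500×10⁵ − 2.074×10⁸ = -2.069×10⁸ K⁴.
|P_net| = 0.85·5.67×10⁻⁸·0.09511·2.069×10⁸.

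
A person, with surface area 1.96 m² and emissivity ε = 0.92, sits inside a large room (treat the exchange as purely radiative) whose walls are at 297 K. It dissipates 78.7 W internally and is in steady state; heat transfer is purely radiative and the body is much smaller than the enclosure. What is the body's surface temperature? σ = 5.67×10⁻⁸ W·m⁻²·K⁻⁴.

For a small grey body in a large enclosure, net radiated power = εσA(T⁴ − T_w⁴).
Steady state: P = εσA(T⁴ − T_w⁴) with A = 1.96 m².
T⁴ = P/(εσA) + T_w⁴ = 78.7/(0.92·5.67×10⁻⁸·1.960) + (297)⁴
    = 7.697×10⁸ + 7.781×10⁹ = 8.551×10⁹ K⁴.

T ≈ 304 K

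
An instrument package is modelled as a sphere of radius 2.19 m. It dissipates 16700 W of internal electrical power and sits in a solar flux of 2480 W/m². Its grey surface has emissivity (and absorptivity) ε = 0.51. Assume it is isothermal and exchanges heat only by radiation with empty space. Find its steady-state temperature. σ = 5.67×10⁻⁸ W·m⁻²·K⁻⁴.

T ≈ 378 K

At steady state, absorbed solar power + internal power = radiated power.
Absorbed: α·S·A_cross = 0.51·2480·15.07 = 19060 W (cross-section πr²).
Total input = 19060 + 16700 = 35760 W.
Radiated: εσ·A_surf·T⁴ with A_surf = 4πr² = 60.27 m².
T⁴ = 35760/(0.51·5.67×10⁻⁸·60.27) = 2.052×10¹⁰ K⁴.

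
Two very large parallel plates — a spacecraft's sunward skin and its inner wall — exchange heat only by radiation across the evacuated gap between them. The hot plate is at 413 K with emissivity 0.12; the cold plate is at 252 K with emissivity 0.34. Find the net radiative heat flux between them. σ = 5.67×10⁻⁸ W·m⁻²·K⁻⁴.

For two infinite grey parallel plates, q = σ(T₁⁴ − T₂⁴)/(1/ε₁ + 1/ε₂ − 1).
T₁⁴ − T₂⁴ = 2.909×10¹⁰ − 4.033×10⁹ = 2.506×10¹⁰ K⁴.
1/ε₁ + 1/ε₂ − 1 = 8.333 + 2.941 − 1 = 10.27.
q = 5.67×10⁻⁸ × 2.506×10¹⁰ / 10.27.

q ≈ 138 W/m²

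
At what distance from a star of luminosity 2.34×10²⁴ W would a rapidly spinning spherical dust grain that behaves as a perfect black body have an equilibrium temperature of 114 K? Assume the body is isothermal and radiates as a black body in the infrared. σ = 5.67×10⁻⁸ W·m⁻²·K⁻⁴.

d ≈ 6.97×10¹⁰ m

For an isothermal black-emitting sphere, (1−a)S·πr² = σ·4πr²·T⁴ ⇒ S = 4σT⁴/(1−a).
S = 4·5.67×10⁻⁸·(114)⁴/1.00 = 38.31 W/m².
Flux falls as S = L/(4πd²), so d = √(L/(4πS)) = √(2.34×10²⁴/(4π·38.31)).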